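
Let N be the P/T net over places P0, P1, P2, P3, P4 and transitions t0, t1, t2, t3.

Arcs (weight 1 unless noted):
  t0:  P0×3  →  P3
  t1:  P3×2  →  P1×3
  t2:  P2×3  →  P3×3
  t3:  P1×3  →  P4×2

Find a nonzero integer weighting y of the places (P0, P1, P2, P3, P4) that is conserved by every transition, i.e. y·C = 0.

Incidence matrix C (rows=places, cols=transitions):
       t0   t1   t2   t3
   P0  -3    0    0    0
   P1   0    3    0   -3
   P2   0    0   -3    0
   P3   1   -2    3    0
   P4   0    0    0    2

Candidate y = [1, 2, 3, 3, 3]; check y·C column-wise:
  col t0: 1·-3 + 2·0 + 3·0 + 3·1 + 3·0 = 0
  col t1: 1·0 + 2·3 + 3·0 + 3·-2 + 3·0 = 0
  col t2: 1·0 + 2·0 + 3·-3 + 3·3 + 3·0 = 0
  col t3: 1·0 + 2·-3 + 3·0 + 3·0 + 3·2 = 0

y = (P0:1, P1:2, P2:3, P3:3, P4:3)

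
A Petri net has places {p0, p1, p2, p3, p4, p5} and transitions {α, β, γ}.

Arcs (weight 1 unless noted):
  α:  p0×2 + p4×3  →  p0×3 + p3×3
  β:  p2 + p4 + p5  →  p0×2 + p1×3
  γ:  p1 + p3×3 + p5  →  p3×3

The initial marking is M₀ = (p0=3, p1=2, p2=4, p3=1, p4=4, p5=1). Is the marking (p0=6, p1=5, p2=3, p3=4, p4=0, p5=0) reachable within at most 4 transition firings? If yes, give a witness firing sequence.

step 1: fire α:  (p0=3, p1=2, p2=4, p3=1, p4=4, p5=1) → (p0=4, p1=2, p2=4, p3=4, p4=1, p5=1)
step 2: fire β:  (p0=4, p1=2, p2=4, p3=4, p4=1, p5=1) → (p0=6, p1=5, p2=3, p3=4, p4=0, p5=0)

YES — reachable via ⟨α, β⟩ (2 firings)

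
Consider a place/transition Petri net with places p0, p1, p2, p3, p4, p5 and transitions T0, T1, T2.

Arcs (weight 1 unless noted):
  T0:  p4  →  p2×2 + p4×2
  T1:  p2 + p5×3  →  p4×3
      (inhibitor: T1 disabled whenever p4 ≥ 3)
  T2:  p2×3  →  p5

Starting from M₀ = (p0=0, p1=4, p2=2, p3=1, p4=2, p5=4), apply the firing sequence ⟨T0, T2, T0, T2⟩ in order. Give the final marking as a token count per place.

(p0=0, p1=4, p2=0, p3=1, p4=4, p5=6)

step 1: fire T0:  (p0=0, p1=4, p2=2, p3=1, p4=2, p5=4) → (p0=0, p1=4, p2=4, p3=1, p4=3, p5=4)
step 2: fire T2:  (p0=0, p1=4, p2=4, p3=1, p4=3, p5=4) → (p0=0, p1=4, p2=1, p3=1, p4=3, p5=5)
step 3: fire T0:  (p0=0, p1=4, p2=1, p3=1, p4=3, p5=5) → (p0=0, p1=4, p2=3, p3=1, p4=4, p5=5)
step 4: fire T2:  (p0=0, p1=4, p2=3, p3=1, p4=4, p5=5) → (p0=0, p1=4, p2=0, p3=1, p4=4, p5=6)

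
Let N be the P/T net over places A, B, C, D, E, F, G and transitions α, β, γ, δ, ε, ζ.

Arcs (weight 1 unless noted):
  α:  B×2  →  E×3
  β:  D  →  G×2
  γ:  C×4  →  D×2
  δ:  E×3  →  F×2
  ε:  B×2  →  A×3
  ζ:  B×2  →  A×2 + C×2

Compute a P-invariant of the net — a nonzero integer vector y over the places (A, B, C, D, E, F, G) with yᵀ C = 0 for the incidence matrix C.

y = (A:2, B:3, C:1, D:2, E:2, F:3, G:1)

Incidence matrix C (rows=places, cols=transitions):
        α    β    γ    δ    ε    ζ
    A   0    0    0    0    3    2
    B  -2    0    0    0   -2   -2
    C   0    0   -4    0    0    2
    D   0   -1    2    0    0    0
    E   3    0    0   -3    0    0
    F   0    0    0    2    0    0
    G   0    2    0    0    0    0

Candidate y = [2, 3, 1, 2, 2, 3, 1]; check y·C column-wise:
  col α: 2·0 + 3·-2 + 1·0 + 2·0 + 2·3 + 3·0 + 1·0 = 0
  col β: 2·0 + 3·0 + 1·0 + 2·-1 + 2·0 + 3·0 + 1·2 = 0
  col γ: 2·0 + 3·0 + 1·-4 + 2·2 + 2·0 + 3·0 + 1·0 = 0
  col δ: 2·0 + 3·0 + 1·0 + 2·0 + 2·-3 + 3·2 + 1·0 = 0
  col ε: 2·3 + 3·-2 + 1·0 + 2·0 + 2·0 + 3·0 + 1·0 = 0
  col ζ: 2·2 + 3·-2 + 1·2 + 2·0 + 2·0 + 3·0 + 1·0 = 0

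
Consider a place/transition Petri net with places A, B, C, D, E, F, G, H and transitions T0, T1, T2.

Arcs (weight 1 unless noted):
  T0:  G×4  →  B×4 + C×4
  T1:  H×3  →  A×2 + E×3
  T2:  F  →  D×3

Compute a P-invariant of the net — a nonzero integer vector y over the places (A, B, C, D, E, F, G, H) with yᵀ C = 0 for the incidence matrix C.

y = (A:0, B:1, C:-1, D:0, E:0, F:0, G:0, H:0)

Incidence matrix C (rows=places, cols=transitions):
       T0   T1   T2
    A   0    2    0
    B   4    0    0
    C   4    0    0
    D   0    0    3
    E   0    3    0
    F   0    0   -1
    G  -4    0    0
    H   0   -3    0

Candidate y = [0, 1, -1, 0, 0, 0, 0, 0]; check y·C column-wise:
  col T0: 1·4 + -1·4 + 0·-4 = 0
  col T1: 0·2 + 1·0 + -1·0 + 0·3 + 0·-3 = 0
  col T2: 1·0 + -1·0 + 0·3 + 0·-1 = 0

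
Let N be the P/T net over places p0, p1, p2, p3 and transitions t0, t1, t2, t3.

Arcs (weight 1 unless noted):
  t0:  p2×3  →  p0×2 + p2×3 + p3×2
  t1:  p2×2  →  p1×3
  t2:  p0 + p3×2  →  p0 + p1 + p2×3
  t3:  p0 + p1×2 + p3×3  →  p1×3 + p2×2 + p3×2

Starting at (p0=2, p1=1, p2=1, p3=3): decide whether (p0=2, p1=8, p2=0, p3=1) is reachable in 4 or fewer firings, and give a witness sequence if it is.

YES — reachable via ⟨t2, t1, t1⟩ (3 firings)

step 1: fire t2:  (p0=2, p1=1, p2=1, p3=3) → (p0=2, p1=2, p2=4, p3=1)
step 2: fire t1:  (p0=2, p1=2, p2=4, p3=1) → (p0=2, p1=5, p2=2, p3=1)
step 3: fire t1:  (p0=2, p1=5, p2=2, p3=1) → (p0=2, p1=8, p2=0, p3=1)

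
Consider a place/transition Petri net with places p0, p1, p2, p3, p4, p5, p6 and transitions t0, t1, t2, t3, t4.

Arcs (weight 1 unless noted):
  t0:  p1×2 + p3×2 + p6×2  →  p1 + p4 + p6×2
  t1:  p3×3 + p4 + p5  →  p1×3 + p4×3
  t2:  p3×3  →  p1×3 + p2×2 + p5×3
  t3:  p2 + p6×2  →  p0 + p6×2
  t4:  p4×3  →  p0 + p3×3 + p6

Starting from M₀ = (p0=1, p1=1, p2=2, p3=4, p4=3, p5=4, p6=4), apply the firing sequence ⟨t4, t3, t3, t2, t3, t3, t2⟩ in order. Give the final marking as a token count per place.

step 1: fire t4:  (p0=1, p1=1, p2=2, p3=4, p4=3, p5=4, p6=4) → (p0=2, p1=1, p2=2, p3=7, p4=0, p5=4, p6=5)
step 2: fire t3:  (p0=2, p1=1, p2=2, p3=7, p4=0, p5=4, p6=5) → (p0=3, p1=1, p2=1, p3=7, p4=0, p5=4, p6=5)
step 3: fire t3:  (p0=3, p1=1, p2=1, p3=7, p4=0, p5=4, p6=5) → (p0=4, p1=1, p2=0, p3=7, p4=0, p5=4, p6=5)
step 4: fire t2:  (p0=4, p1=1, p2=0, p3=7, p4=0, p5=4, p6=5) → (p0=4, p1=4, p2=2, p3=4, p4=0, p5=7, p6=5)
step 5: fire t3:  (p0=4, p1=4, p2=2, p3=4, p4=0, p5=7, p6=5) → (p0=5, p1=4, p2=1, p3=4, p4=0, p5=7, p6=5)
step 6: fire t3:  (p0=5, p1=4, p2=1, p3=4, p4=0, p5=7, p6=5) → (p0=6, p1=4, p2=0, p3=4, p4=0, p5=7, p6=5)
step 7: fire t2:  (p0=6, p1=4, p2=0, p3=4, p4=0, p5=7, p6=5) → (p0=6, p1=7, p2=2, p3=1, p4=0, p5=10, p6=5)

(p0=6, p1=7, p2=2, p3=1, p4=0, p5=10, p6=5)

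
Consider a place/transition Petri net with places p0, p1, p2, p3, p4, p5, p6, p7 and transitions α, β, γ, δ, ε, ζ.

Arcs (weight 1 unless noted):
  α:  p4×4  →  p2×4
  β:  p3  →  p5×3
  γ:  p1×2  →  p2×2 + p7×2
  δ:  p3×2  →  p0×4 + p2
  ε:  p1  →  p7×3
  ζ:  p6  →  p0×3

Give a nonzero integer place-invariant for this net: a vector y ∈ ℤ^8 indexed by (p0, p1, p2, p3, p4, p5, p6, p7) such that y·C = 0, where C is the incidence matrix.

y = (p0:3, p1:0, p2:0, p3:6, p4:0, p5:2, p6:9, p7:0)

Incidence matrix C (rows=places, cols=transitions):
        α    β    γ    δ    ε    ζ
   p0   0    0    0    4    0    3
   p1   0    0   -2    0   -1    0
   p2   4    0    2    1    0    0
   p3   0   -1    0   -2    0    0
   p4  -4    0    0    0    0    0
   p5   0    3    0    0    0    0
   p6   0    0    0    0    0   -1
   p7   0    0    2    0    3    0

Candidate y = [3, 0, 0, 6, 0, 2, 9, 0]; check y·C column-wise:
  col α: 3·0 + 0·4 + 6·0 + 0·-4 + 2·0 + 9·0 = 0
  col β: 3·0 + 6·-1 + 2·3 + 9·0 = 0
  col γ: 3·0 + 0·-2 + 0·2 + 6·0 + 2·0 + 9·0 + 0·2 = 0
  col δ: 3·4 + 0·1 + 6·-2 + 2·0 + 9·0 = 0
  col ε: 3·0 + 0·-1 + 6·0 + 2·0 + 9·0 + 0·3 = 0
  col ζ: 3·3 + 6·0 + 2·0 + 9·-1 = 0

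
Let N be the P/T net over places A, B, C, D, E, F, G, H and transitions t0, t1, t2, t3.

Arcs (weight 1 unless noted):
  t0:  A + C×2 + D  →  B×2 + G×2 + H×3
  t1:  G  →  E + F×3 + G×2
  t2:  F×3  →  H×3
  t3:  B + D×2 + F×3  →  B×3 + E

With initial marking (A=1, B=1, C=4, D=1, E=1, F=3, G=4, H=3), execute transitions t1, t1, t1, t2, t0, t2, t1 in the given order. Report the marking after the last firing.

(A=0, B=3, C=2, D=0, E=5, F=9, G=10, H=12)

step 1: fire t1:  (A=1, B=1, C=4, D=1, E=1, F=3, G=4, H=3) → (A=1, B=1, C=4, D=1, E=2, F=6, G=5, H=3)
step 2: fire t1:  (A=1, B=1, C=4, D=1, E=2, F=6, G=5, H=3) → (A=1, B=1, C=4, D=1, E=3, F=9, G=6, H=3)
step 3: fire t1:  (A=1, B=1, C=4, D=1, E=3, F=9, G=6, H=3) → (A=1, B=1, C=4, D=1, E=4, F=12, G=7, H=3)
step 4: fire t2:  (A=1, B=1, C=4, D=1, E=4, F=12, G=7, H=3) → (A=1, B=1, C=4, D=1, E=4, F=9, G=7, H=6)
step 5: fire t0:  (A=1, B=1, C=4, D=1, E=4, F=9, G=7, H=6) → (A=0, B=3, C=2, D=0, E=4, F=9, G=9, H=9)
step 6: fire t2:  (A=0, B=3, C=2, D=0, E=4, F=9, G=9, H=9) → (A=0, B=3, C=2, D=0, E=4, F=6, G=9, H=12)
step 7: fire t1:  (A=0, B=3, C=2, D=0, E=4, F=6, G=9, H=12) → (A=0, B=3, C=2, D=0, E=5, F=9, G=10, H=12)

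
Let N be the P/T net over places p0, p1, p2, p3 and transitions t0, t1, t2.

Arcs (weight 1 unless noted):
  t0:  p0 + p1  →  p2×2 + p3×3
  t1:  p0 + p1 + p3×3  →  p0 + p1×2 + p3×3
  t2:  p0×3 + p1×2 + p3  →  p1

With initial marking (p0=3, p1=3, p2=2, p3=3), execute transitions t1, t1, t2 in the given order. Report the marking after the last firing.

step 1: fire t1:  (p0=3, p1=3, p2=2, p3=3) → (p0=3, p1=4, p2=2, p3=3)
step 2: fire t1:  (p0=3, p1=4, p2=2, p3=3) → (p0=3, p1=5, p2=2, p3=3)
step 3: fire t2:  (p0=3, p1=5, p2=2, p3=3) → (p0=0, p1=4, p2=2, p3=2)

(p0=0, p1=4, p2=2, p3=2)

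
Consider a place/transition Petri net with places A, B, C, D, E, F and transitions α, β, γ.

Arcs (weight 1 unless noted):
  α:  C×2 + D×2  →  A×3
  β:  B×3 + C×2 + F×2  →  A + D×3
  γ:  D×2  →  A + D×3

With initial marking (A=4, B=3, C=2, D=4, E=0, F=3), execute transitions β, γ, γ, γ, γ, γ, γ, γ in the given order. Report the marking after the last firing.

(A=12, B=0, C=0, D=14, E=0, F=1)

step 1: fire β:  (A=4, B=3, C=2, D=4, E=0, F=3) → (A=5, B=0, C=0, D=7, E=0, F=1)
step 2: fire γ:  (A=5, B=0, C=0, D=7, E=0, F=1) → (A=6, B=0, C=0, D=8, E=0, F=1)
step 3: fire γ:  (A=6, B=0, C=0, D=8, E=0, F=1) → (A=7, B=0, C=0, D=9, E=0, F=1)
step 4: fire γ:  (A=7, B=0, C=0, D=9, E=0, F=1) → (A=8, B=0, C=0, D=10, E=0, F=1)
step 5: fire γ:  (A=8, B=0, C=0, D=10, E=0, F=1) → (A=9, B=0, C=0, D=11, E=0, F=1)
step 6: fire γ:  (A=9, B=0, C=0, D=11, E=0, F=1) → (A=10, B=0, C=0, D=12, E=0, F=1)
step 7: fire γ:  (A=10, B=0, C=0, D=12, E=0, F=1) → (A=11, B=0, C=0, D=13, E=0, F=1)
step 8: fire γ:  (A=11, B=0, C=0, D=13, E=0, F=1) → (A=12, B=0, C=0, D=14, E=0, F=1)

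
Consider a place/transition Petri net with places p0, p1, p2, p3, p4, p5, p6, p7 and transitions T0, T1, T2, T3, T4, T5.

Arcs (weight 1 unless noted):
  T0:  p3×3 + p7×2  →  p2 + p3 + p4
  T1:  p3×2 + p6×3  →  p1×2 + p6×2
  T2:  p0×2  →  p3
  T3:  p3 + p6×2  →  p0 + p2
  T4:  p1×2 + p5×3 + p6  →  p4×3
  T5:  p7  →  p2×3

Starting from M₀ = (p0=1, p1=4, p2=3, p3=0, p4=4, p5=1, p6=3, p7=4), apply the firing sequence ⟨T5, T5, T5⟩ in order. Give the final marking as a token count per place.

(p0=1, p1=4, p2=12, p3=0, p4=4, p5=1, p6=3, p7=1)

step 1: fire T5:  (p0=1, p1=4, p2=3, p3=0, p4=4, p5=1, p6=3, p7=4) → (p0=1, p1=4, p2=6, p3=0, p4=4, p5=1, p6=3, p7=3)
step 2: fire T5:  (p0=1, p1=4, p2=6, p3=0, p4=4, p5=1, p6=3, p7=3) → (p0=1, p1=4, p2=9, p3=0, p4=4, p5=1, p6=3, p7=2)
step 3: fire T5:  (p0=1, p1=4, p2=9, p3=0, p4=4, p5=1, p6=3, p7=2) → (p0=1, p1=4, p2=12, p3=0, p4=4, p5=1, p6=3, p7=1)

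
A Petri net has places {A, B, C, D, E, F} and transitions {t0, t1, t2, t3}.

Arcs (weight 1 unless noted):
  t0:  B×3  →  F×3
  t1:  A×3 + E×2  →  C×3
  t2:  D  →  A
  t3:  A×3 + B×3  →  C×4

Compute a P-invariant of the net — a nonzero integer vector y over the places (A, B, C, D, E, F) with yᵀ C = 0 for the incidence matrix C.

Incidence matrix C (rows=places, cols=transitions):
       t0   t1   t2   t3
    A   0   -3    1   -3
    B  -3    0    0   -3
    C   0    3    0    4
    D   0    0   -1    0
    E   0   -2    0    0
    F   3    0    0    0

Candidate y = [8, 0, 6, 8, -3, 0]; check y·C column-wise:
  col t0: 8·0 + 0·-3 + 6·0 + 8·0 + -3·0 + 0·3 = 0
  col t1: 8·-3 + 6·3 + 8·0 + -3·-2 = 0
  col t2: 8·1 + 6·0 + 8·-1 + -3·0 = 0
  col t3: 8·-3 + 0·-3 + 6·4 + 8·0 + -3·0 = 0

y = (A:8, B:0, C:6, D:8, E:-3, F:0)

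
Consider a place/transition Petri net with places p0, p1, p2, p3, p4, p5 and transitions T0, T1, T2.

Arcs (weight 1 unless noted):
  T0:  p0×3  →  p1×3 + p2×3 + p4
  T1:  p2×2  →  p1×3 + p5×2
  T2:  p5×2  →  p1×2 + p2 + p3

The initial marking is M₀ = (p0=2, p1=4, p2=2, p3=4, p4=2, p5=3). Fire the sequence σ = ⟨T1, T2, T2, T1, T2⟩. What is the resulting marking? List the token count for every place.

step 1: fire T1:  (p0=2, p1=4, p2=2, p3=4, p4=2, p5=3) → (p0=2, p1=7, p2=0, p3=4, p4=2, p5=5)
step 2: fire T2:  (p0=2, p1=7, p2=0, p3=4, p4=2, p5=5) → (p0=2, p1=9, p2=1, p3=5, p4=2, p5=3)
step 3: fire T2:  (p0=2, p1=9, p2=1, p3=5, p4=2, p5=3) → (p0=2, p1=11, p2=2, p3=6, p4=2, p5=1)
step 4: fire T1:  (p0=2, p1=11, p2=2, p3=6, p4=2, p5=1) → (p0=2, p1=14, p2=0, p3=6, p4=2, p5=3)
step 5: fire T2:  (p0=2, p1=14, p2=0, p3=6, p4=2, p5=3) → (p0=2, p1=16, p2=1, p3=7, p4=2, p5=1)

(p0=2, p1=16, p2=1, p3=7, p4=2, p5=1)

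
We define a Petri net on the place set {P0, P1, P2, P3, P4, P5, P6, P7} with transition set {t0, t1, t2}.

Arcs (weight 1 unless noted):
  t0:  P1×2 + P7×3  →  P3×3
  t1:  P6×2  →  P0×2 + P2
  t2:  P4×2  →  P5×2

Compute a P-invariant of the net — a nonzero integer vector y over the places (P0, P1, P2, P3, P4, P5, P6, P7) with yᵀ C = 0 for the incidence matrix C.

Incidence matrix C (rows=places, cols=transitions):
       t0   t1   t2
   P0   0    2    0
   P1  -2    0    0
   P2   0    1    0
   P3   3    0    0
   P4   0    0   -2
   P5   0    0    2
   P6   0   -2    0
   P7  -3    0    0

Candidate y = [1, 0, -2, 0, 0, 0, 0, 0]; check y·C column-wise:
  col t0: 1·0 + 0·-2 + -2·0 + 0·3 + 0·-3 = 0
  col t1: 1·2 + -2·1 + 0·-2 = 0
  col t2: 1·0 + -2·0 + 0·-2 + 0·2 = 0

y = (P0:1, P1:0, P2:-2, P3:0, P4:0, P5:0, P6:0, P7:0)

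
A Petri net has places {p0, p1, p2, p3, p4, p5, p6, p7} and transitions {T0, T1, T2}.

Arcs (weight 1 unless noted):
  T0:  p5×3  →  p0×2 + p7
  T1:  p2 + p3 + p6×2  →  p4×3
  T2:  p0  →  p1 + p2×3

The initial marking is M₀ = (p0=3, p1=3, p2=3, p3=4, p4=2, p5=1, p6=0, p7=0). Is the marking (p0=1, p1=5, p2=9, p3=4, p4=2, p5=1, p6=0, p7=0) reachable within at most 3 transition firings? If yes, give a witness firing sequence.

YES — reachable via ⟨T2, T2⟩ (2 firings)

step 1: fire T2:  (p0=3, p1=3, p2=3, p3=4, p4=2, p5=1, p6=0, p7=0) → (p0=2, p1=4, p2=6, p3=4, p4=2, p5=1, p6=0, p7=0)
step 2: fire T2:  (p0=2, p1=4, p2=6, p3=4, p4=2, p5=1, p6=0, p7=0) → (p0=1, p1=5, p2=9, p3=4, p4=2, p5=1, p6=0, p7=0)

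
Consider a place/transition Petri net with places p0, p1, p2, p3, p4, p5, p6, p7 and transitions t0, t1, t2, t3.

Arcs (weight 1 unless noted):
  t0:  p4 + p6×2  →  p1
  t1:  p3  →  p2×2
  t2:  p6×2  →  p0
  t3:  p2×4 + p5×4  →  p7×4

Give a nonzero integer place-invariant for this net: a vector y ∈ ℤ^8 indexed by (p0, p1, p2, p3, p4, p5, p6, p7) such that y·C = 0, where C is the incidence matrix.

y = (p0:0, p1:1, p2:0, p3:0, p4:1, p5:0, p6:0, p7:0)

Incidence matrix C (rows=places, cols=transitions):
       t0   t1   t2   t3
   p0   0    0    1    0
   p1   1    0    0    0
   p2   0    2    0   -4
   p3   0   -1    0    0
   p4  -1    0    0    0
   p5   0    0    0   -4
   p6  -2    0   -2    0
   p7   0    0    0    4

Candidate y = [0, 1, 0, 0, 1, 0, 0, 0]; check y·C column-wise:
  col t0: 1·1 + 1·-1 + 0·-2 = 0
  col t1: 1·0 + 0·2 + 0·-1 + 1·0 = 0
  col t2: 0·1 + 1·0 + 1·0 + 0·-2 = 0
  col t3: 1·0 + 0·-4 + 1·0 + 0·-4 + 0·4 = 0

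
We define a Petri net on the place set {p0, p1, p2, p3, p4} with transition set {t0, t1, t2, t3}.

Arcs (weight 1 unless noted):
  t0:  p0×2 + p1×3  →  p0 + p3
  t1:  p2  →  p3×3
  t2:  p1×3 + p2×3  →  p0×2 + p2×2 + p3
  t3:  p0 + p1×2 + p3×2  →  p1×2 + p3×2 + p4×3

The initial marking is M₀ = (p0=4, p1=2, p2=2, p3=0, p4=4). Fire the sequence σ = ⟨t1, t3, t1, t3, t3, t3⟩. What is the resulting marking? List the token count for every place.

step 1: fire t1:  (p0=4, p1=2, p2=2, p3=0, p4=4) → (p0=4, p1=2, p2=1, p3=3, p4=4)
step 2: fire t3:  (p0=4, p1=2, p2=1, p3=3, p4=4) → (p0=3, p1=2, p2=1, p3=3, p4=7)
step 3: fire t1:  (p0=3, p1=2, p2=1, p3=3, p4=7) → (p0=3, p1=2, p2=0, p3=6, p4=7)
step 4: fire t3:  (p0=3, p1=2, p2=0, p3=6, p4=7) → (p0=2, p1=2, p2=0, p3=6, p4=10)
step 5: fire t3:  (p0=2, p1=2, p2=0, p3=6, p4=10) → (p0=1, p1=2, p2=0, p3=6, p4=13)
step 6: fire t3:  (p0=1, p1=2, p2=0, p3=6, p4=13) → (p0=0, p1=2, p2=0, p3=6, p4=16)

(p0=0, p1=2, p2=0, p3=6, p4=16)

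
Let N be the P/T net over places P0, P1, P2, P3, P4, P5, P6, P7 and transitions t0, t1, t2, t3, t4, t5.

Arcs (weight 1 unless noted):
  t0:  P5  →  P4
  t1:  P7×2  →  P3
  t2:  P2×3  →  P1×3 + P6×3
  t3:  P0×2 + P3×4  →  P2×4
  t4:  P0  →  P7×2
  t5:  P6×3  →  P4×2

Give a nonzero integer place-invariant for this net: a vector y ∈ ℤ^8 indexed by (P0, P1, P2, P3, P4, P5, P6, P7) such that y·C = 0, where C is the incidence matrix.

Incidence matrix C (rows=places, cols=transitions):
       t0   t1   t2   t3   t4   t5
   P0   0    0    0   -2   -1    0
   P1   0    0    3    0    0    0
   P2   0    0   -3    4    0    0
   P3   0    1    0   -4    0    0
   P4   1    0    0    0    0    2
   P5  -1    0    0    0    0    0
   P6   0    0    3    0    0   -3
   P7   0   -2    0    0    2    0

Candidate y = [0, 2, 0, 0, -3, -3, -2, 0]; check y·C column-wise:
  col t0: 2·0 + -3·1 + -3·-1 + -2·0 = 0
  col t1: 2·0 + 0·1 + -3·0 + -3·0 + -2·0 + 0·-2 = 0
  col t2: 2·3 + 0·-3 + -3·0 + -3·0 + -2·3 = 0
  col t3: 0·-2 + 2·0 + 0·4 + 0·-4 + -3·0 + -3·0 + -2·0 = 0
  col t4: 0·-1 + 2·0 + -3·0 + -3·0 + -2·0 + 0·2 = 0
  col t5: 2·0 + -3·2 + -3·0 + -2·-3 = 0

y = (P0:0, P1:2, P2:0, P3:0, P4:-3, P5:-3, P6:-2, P7:0)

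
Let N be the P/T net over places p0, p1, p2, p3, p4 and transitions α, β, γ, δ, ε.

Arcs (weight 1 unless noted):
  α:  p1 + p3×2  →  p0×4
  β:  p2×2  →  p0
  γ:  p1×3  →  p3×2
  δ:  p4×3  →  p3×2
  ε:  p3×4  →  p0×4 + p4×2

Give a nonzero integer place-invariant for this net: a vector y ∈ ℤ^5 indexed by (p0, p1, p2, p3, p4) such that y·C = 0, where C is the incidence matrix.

y = (p0:2, p1:2, p2:1, p3:3, p4:2)

Incidence matrix C (rows=places, cols=transitions):
        α    β    γ    δ    ε
   p0   4    1    0    0    4
   p1  -1    0   -3    0    0
   p2   0   -2    0    0    0
   p3  -2    0    2    2   -4
   p4   0    0    0   -3    2

Candidate y = [2, 2, 1, 3, 2]; check y·C column-wise:
  col α: 2·4 + 2·-1 + 1·0 + 3·-2 + 2·0 = 0
  col β: 2·1 + 2·0 + 1·-2 + 3·0 + 2·0 = 0
  col γ: 2·0 + 2·-3 + 1·0 + 3·2 + 2·0 = 0
  col δ: 2·0 + 2·0 + 1·0 + 3·2 + 2·-3 = 0
  col ε: 2·4 + 2·0 + 1·0 + 3·-4 + 2·2 = 0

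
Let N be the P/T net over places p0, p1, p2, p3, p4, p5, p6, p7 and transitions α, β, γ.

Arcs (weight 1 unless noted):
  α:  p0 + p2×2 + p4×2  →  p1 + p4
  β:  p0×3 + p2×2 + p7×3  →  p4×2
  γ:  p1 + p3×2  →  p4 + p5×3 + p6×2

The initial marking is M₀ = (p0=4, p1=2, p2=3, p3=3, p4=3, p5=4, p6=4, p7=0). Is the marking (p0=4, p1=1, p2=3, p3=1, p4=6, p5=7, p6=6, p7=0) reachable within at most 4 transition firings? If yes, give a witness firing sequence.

NO — not reachable within 4 firings

depth 0: 1 marking
depth 1: 3 markings reached so far
depth 2: 4 markings reached so far
depth 3: 4 markings reached so far
(frontier empty at depth 3; search complete)
target is not among the 4 markings reachable within 4 steps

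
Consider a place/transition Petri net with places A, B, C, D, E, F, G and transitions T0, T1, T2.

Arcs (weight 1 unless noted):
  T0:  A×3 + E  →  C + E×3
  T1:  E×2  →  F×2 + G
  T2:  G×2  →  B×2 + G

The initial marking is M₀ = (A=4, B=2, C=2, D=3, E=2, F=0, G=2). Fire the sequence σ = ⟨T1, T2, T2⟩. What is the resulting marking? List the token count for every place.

step 1: fire T1:  (A=4, B=2, C=2, D=3, E=2, F=0, G=2) → (A=4, B=2, C=2, D=3, E=0, F=2, G=3)
step 2: fire T2:  (A=4, B=2, C=2, D=3, E=0, F=2, G=3) → (A=4, B=4, C=2, D=3, E=0, F=2, G=2)
step 3: fire T2:  (A=4, B=4, C=2, D=3, E=0, F=2, G=2) → (A=4, B=6, C=2, D=3, E=0, F=2, G=1)

(A=4, B=6, C=2, D=3, E=0, F=2, G=1)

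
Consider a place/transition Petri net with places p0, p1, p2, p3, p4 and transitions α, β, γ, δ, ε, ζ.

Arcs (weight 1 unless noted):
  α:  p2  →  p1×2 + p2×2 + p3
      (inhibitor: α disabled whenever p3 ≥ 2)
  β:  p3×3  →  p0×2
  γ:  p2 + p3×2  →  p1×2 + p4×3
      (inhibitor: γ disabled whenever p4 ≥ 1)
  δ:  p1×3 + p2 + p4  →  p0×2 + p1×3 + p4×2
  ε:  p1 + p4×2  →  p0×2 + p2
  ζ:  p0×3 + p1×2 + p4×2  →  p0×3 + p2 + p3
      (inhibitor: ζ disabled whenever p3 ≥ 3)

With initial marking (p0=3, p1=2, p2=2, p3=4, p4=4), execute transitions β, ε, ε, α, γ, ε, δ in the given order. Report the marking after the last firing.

(p0=13, p1=3, p2=4, p3=0, p4=2)

step 1: fire β:  (p0=3, p1=2, p2=2, p3=4, p4=4) → (p0=5, p1=2, p2=2, p3=1, p4=4)
step 2: fire ε:  (p0=5, p1=2, p2=2, p3=1, p4=4) → (p0=7, p1=1, p2=3, p3=1, p4=2)
step 3: fire ε:  (p0=7, p1=1, p2=3, p3=1, p4=2) → (p0=9, p1=0, p2=4, p3=1, p4=0)
step 4: fire α:  (p0=9, p1=0, p2=4, p3=1, p4=0) → (p0=9, p1=2, p2=5, p3=2, p4=0)
step 5: fire γ:  (p0=9, p1=2, p2=5, p3=2, p4=0) → (p0=9, p1=4, p2=4, p3=0, p4=3)
step 6: fire ε:  (p0=9, p1=4, p2=4, p3=0, p4=3) → (p0=11, p1=3, p2=5, p3=0, p4=1)
step 7: fire δ:  (p0=11, p1=3, p2=5, p3=0, p4=1) → (p0=13, p1=3, p2=4, p3=0, p4=2)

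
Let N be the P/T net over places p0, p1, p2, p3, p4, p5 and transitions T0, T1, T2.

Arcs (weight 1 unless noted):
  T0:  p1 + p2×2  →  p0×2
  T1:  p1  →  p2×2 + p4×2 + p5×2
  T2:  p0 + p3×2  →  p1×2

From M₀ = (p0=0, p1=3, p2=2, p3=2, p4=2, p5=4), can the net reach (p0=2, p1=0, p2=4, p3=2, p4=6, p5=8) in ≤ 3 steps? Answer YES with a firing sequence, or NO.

step 1: fire T0:  (p0=0, p1=3, p2=2, p3=2, p4=2, p5=4) → (p0=2, p1=2, p2=0, p3=2, p4=2, p5=4)
step 2: fire T1:  (p0=2, p1=2, p2=0, p3=2, p4=2, p5=4) → (p0=2, p1=1, p2=2, p3=2, p4=4, p5=6)
step 3: fire T1:  (p0=2, p1=1, p2=2, p3=2, p4=4, p5=6) → (p0=2, p1=0, p2=4, p3=2, p4=6, p5=8)

YES — reachable via ⟨T0, T1, T1⟩ (3 firings)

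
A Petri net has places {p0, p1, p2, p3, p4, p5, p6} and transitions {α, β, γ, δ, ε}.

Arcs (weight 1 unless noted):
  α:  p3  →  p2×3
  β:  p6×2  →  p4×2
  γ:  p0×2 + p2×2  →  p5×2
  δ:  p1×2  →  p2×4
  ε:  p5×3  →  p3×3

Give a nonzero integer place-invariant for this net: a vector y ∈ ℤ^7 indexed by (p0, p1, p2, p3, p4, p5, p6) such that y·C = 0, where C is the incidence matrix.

y = (p0:2, p1:2, p2:1, p3:3, p4:0, p5:3, p6:0)

Incidence matrix C (rows=places, cols=transitions):
        α    β    γ    δ    ε
   p0   0    0   -2    0    0
   p1   0    0    0   -2    0
   p2   3    0   -2    4    0
   p3  -1    0    0    0    3
   p4   0    2    0    0    0
   p5   0    0    2    0   -3
   p6   0   -2    0    0    0

Candidate y = [2, 2, 1, 3, 0, 3, 0]; check y·C column-wise:
  col α: 2·0 + 2·0 + 1·3 + 3·-1 + 3·0 = 0
  col β: 2·0 + 2·0 + 1·0 + 3·0 + 0·2 + 3·0 + 0·-2 = 0
  col γ: 2·-2 + 2·0 + 1·-2 + 3·0 + 3·2 = 0
  col δ: 2·0 + 2·-2 + 1·4 + 3·0 + 3·0 = 0
  col ε: 2·0 + 2·0 + 1·0 + 3·3 + 3·-3 = 0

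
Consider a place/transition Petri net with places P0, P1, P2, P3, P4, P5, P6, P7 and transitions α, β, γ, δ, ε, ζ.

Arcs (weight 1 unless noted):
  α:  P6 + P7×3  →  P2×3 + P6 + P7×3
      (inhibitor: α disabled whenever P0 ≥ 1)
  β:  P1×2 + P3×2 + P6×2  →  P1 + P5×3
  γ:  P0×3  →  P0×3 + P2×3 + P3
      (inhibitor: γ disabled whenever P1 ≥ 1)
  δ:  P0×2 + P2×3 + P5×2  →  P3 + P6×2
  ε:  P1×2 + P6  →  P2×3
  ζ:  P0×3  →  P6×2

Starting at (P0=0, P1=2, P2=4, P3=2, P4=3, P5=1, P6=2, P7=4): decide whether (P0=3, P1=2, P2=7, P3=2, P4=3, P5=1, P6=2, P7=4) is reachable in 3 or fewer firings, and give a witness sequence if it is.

depth 0: 1 marking
depth 1: 4 markings reached so far
depth 2: 7 markings reached so far
depth 3: 10 markings reached so far
target is not among the 10 markings reachable within 3 steps

NO — not reachable within 3 firings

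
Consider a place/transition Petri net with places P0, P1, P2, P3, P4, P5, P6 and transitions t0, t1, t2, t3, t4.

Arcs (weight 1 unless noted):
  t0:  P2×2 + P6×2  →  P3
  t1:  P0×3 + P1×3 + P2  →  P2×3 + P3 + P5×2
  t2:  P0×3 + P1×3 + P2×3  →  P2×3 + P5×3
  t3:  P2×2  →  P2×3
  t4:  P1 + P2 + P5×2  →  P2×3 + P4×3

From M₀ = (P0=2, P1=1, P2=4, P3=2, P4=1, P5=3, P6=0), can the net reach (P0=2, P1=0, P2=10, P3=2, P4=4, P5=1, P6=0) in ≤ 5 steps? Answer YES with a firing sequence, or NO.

YES — reachable via ⟨t3, t3, t3, t3, t4⟩ (5 firings)

step 1: fire t3:  (P0=2, P1=1, P2=4, P3=2, P4=1, P5=3, P6=0) → (P0=2, P1=1, P2=5, P3=2, P4=1, P5=3, P6=0)
step 2: fire t3:  (P0=2, P1=1, P2=5, P3=2, P4=1, P5=3, P6=0) → (P0=2, P1=1, P2=6, P3=2, P4=1, P5=3, P6=0)
step 3: fire t3:  (P0=2, P1=1, P2=6, P3=2, P4=1, P5=3, P6=0) → (P0=2, P1=1, P2=7, P3=2, P4=1, P5=3, P6=0)
step 4: fire t3:  (P0=2, P1=1, P2=7, P3=2, P4=1, P5=3, P6=0) → (P0=2, P1=1, P2=8, P3=2, P4=1, P5=3, P6=0)
step 5: fire t4:  (P0=2, P1=1, P2=8, P3=2, P4=1, P5=3, P6=0) → (P0=2, P1=0, P2=10, P3=2, P4=4, P5=1, P6=0)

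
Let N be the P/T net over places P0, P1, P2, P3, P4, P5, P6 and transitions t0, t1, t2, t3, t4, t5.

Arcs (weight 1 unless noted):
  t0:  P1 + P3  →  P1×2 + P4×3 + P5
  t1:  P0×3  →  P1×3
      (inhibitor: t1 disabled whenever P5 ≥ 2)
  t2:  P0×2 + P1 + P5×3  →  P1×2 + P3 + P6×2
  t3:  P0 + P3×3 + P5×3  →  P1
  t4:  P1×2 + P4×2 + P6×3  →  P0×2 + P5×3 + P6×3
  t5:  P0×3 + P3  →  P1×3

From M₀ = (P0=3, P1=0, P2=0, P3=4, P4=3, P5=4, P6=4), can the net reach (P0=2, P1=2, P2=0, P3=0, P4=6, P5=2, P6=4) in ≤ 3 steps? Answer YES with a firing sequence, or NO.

step 1: fire t3:  (P0=3, P1=0, P2=0, P3=4, P4=3, P5=4, P6=4) → (P0=2, P1=1, P2=0, P3=1, P4=3, P5=1, P6=4)
step 2: fire t0:  (P0=2, P1=1, P2=0, P3=1, P4=3, P5=1, P6=4) → (P0=2, P1=2, P2=0, P3=0, P4=6, P5=2, P6=4)

YES — reachable via ⟨t3, t0⟩ (2 firings)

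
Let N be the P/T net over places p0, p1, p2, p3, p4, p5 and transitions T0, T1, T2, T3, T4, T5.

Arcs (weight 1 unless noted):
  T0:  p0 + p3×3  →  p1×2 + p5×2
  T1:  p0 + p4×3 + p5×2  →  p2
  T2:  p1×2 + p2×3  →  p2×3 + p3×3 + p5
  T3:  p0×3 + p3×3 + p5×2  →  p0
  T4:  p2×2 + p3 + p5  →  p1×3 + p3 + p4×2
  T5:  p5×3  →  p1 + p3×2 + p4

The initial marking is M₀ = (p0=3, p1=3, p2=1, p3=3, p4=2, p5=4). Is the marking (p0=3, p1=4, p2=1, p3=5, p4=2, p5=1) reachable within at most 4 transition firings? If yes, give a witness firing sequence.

depth 0: 1 marking
depth 1: 4 markings reached so far
depth 2: 5 markings reached so far
depth 3: 7 markings reached so far
depth 4: 9 markings reached so far
target is not among the 9 markings reachable within 4 steps

NO — not reachable within 4 firings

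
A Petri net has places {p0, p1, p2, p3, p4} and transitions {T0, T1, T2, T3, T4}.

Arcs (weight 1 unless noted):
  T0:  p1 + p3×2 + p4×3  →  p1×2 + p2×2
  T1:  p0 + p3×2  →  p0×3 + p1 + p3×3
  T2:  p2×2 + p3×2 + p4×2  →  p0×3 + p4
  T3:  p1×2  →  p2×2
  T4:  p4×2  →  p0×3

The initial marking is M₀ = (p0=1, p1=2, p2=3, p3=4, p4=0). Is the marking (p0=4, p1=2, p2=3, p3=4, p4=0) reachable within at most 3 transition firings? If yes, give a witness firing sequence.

depth 0: 1 marking
depth 1: 3 markings reached so far
depth 2: 5 markings reached so far
depth 3: 7 markings reached so far
target is not among the 7 markings reachable within 3 steps

NO — not reachable within 3 firings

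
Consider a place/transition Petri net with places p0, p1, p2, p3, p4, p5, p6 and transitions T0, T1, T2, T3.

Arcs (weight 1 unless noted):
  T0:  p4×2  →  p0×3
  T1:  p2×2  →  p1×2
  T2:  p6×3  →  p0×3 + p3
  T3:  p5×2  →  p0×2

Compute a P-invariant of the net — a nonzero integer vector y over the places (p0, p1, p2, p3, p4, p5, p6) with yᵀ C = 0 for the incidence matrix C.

Incidence matrix C (rows=places, cols=transitions):
       T0   T1   T2   T3
   p0   3    0    3    2
   p1   0    2    0    0
   p2   0   -2    0    0
   p3   0    0    1    0
   p4  -2    0    0    0
   p5   0    0    0   -2
   p6   0    0   -3    0

Candidate y = [0, 1, 1, 0, 0, 0, 0]; check y·C column-wise:
  col T0: 0·3 + 1·0 + 1·0 + 0·-2 = 0
  col T1: 1·2 + 1·-2 = 0
  col T2: 0·3 + 1·0 + 1·0 + 0·1 + 0·-3 = 0
  col T3: 0·2 + 1·0 + 1·0 + 0·-2 = 0

y = (p0:0, p1:1, p2:1, p3:0, p4:0, p5:0, p6:0)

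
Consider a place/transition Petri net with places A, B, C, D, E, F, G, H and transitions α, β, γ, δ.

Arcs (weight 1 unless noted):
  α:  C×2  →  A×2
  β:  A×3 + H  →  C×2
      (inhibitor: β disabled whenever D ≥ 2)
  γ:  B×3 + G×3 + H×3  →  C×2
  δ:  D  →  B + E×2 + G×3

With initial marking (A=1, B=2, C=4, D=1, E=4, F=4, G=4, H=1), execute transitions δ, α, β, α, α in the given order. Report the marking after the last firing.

step 1: fire δ:  (A=1, B=2, C=4, D=1, E=4, F=4, G=4, H=1) → (A=1, B=3, C=4, D=0, E=6, F=4, G=7, H=1)
step 2: fire α:  (A=1, B=3, C=4, D=0, E=6, F=4, G=7, H=1) → (A=3, B=3, C=2, D=0, E=6, F=4, G=7, H=1)
step 3: fire β:  (A=3, B=3, C=2, D=0, E=6, F=4, G=7, H=1) → (A=0, B=3, C=4, D=0, E=6, F=4, G=7, H=0)
step 4: fire α:  (A=0, B=3, C=4, D=0, E=6, F=4, G=7, H=0) → (A=2, B=3, C=2, D=0, E=6, F=4, G=7, H=0)
step 5: fire α:  (A=2, B=3, C=2, D=0, E=6, F=4, G=7, H=0) → (A=4, B=3, C=0, D=0, E=6, F=4, G=7, H=0)

(A=4, B=3, C=0, D=0, E=6, F=4, G=7, H=0)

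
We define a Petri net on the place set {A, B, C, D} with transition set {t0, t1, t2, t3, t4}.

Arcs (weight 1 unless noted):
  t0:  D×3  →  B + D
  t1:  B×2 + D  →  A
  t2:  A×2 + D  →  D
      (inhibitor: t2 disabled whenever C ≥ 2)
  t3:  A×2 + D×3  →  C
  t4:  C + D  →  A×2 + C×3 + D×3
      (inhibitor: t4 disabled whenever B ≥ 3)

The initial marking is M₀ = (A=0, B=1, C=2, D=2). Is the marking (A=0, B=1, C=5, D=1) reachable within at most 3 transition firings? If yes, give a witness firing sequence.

step 1: fire t4:  (A=0, B=1, C=2, D=2) → (A=2, B=1, C=4, D=4)
step 2: fire t3:  (A=2, B=1, C=4, D=4) → (A=0, B=1, C=5, D=1)

YES — reachable via ⟨t4, t3⟩ (2 firings)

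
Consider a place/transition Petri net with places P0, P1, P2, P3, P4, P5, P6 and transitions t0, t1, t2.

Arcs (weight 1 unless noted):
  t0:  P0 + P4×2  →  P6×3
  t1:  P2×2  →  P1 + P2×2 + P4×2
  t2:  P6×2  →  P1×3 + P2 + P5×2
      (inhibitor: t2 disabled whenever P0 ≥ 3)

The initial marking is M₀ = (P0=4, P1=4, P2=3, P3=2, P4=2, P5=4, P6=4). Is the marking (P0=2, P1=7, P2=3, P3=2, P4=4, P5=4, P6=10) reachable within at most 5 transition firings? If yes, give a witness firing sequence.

step 1: fire t0:  (P0=4, P1=4, P2=3, P3=2, P4=2, P5=4, P6=4) → (P0=3, P1=4, P2=3, P3=2, P4=0, P5=4, P6=7)
step 2: fire t1:  (P0=3, P1=4, P2=3, P3=2, P4=0, P5=4, P6=7) → (P0=3, P1=5, P2=3, P3=2, P4=2, P5=4, P6=7)
step 3: fire t0:  (P0=3, P1=5, P2=3, P3=2, P4=2, P5=4, P6=7) → (P0=2, P1=5, P2=3, P3=2, P4=0, P5=4, P6=10)
step 4: fire t1:  (P0=2, P1=5, P2=3, P3=2, P4=0, P5=4, P6=10) → (P0=2, P1=6, P2=3, P3=2, P4=2, P5=4, P6=10)
step 5: fire t1:  (P0=2, P1=6, P2=3, P3=2, P4=2, P5=4, P6=10) → (P0=2, P1=7, P2=3, P3=2, P4=4, P5=4, P6=10)

YES — reachable via ⟨t0, t1, t0, t1, t1⟩ (5 firings)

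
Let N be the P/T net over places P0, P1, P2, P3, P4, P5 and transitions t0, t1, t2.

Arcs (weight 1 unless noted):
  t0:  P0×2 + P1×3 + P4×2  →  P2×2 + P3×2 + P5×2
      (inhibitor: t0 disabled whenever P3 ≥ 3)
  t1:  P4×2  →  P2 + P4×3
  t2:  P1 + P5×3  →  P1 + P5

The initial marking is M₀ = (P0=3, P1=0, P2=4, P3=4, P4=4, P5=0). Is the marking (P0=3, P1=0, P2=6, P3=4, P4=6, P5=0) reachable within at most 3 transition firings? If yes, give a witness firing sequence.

YES — reachable via ⟨t1, t1⟩ (2 firings)

step 1: fire t1:  (P0=3, P1=0, P2=4, P3=4, P4=4, P5=0) → (P0=3, P1=0, P2=5, P3=4, P4=5, P5=0)
step 2: fire t1:  (P0=3, P1=0, P2=5, P3=4, P4=5, P5=0) → (P0=3, P1=0, P2=6, P3=4, P4=6, P5=0)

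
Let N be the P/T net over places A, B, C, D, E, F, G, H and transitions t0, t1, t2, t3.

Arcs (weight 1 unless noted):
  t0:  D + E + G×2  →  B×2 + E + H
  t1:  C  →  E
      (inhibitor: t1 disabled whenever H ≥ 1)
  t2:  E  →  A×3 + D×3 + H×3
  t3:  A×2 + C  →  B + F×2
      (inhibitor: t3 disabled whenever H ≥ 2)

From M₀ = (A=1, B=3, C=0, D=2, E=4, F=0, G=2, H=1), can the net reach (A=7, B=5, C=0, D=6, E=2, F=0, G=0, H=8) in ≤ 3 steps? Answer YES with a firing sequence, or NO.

NO — not reachable within 3 firings

depth 0: 1 marking
depth 1: 3 markings reached so far
depth 2: 5 markings reached so far
depth 3: 7 markings reached so far
target is not among the 7 markings reachable within 3 steps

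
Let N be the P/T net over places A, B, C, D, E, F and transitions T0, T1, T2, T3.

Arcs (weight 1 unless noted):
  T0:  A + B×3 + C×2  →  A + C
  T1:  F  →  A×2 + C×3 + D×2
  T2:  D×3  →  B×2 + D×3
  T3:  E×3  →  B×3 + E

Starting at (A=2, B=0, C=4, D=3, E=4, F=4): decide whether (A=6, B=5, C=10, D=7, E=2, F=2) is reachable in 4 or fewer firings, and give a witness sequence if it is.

step 1: fire T1:  (A=2, B=0, C=4, D=3, E=4, F=4) → (A=4, B=0, C=7, D=5, E=4, F=3)
step 2: fire T1:  (A=4, B=0, C=7, D=5, E=4, F=3) → (A=6, B=0, C=10, D=7, E=4, F=2)
step 3: fire T2:  (A=6, B=0, C=10, D=7, E=4, F=2) → (A=6, B=2, C=10, D=7, E=4, F=2)
step 4: fire T3:  (A=6, B=2, C=10, D=7, E=4, F=2) → (A=6, B=5, C=10, D=7, E=2, F=2)

YES — reachable via ⟨T1, T1, T2, T3⟩ (4 firings)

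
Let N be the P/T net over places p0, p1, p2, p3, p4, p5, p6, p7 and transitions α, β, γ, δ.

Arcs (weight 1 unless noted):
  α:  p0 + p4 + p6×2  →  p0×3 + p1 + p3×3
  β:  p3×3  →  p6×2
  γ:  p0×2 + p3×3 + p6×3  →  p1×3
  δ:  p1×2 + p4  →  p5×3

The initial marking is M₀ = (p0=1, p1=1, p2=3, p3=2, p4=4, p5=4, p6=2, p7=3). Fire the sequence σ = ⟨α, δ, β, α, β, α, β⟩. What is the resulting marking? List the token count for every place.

step 1: fire α:  (p0=1, p1=1, p2=3, p3=2, p4=4, p5=4, p6=2, p7=3) → (p0=3, p1=2, p2=3, p3=5, p4=3, p5=4, p6=0, p7=3)
step 2: fire δ:  (p0=3, p1=2, p2=3, p3=5, p4=3, p5=4, p6=0, p7=3) → (p0=3, p1=0, p2=3, p3=5, p4=2, p5=7, p6=0, p7=3)
step 3: fire β:  (p0=3, p1=0, p2=3, p3=5, p4=2, p5=7, p6=0, p7=3) → (p0=3, p1=0, p2=3, p3=2, p4=2, p5=7, p6=2, p7=3)
step 4: fire α:  (p0=3, p1=0, p2=3, p3=2, p4=2, p5=7, p6=2, p7=3) → (p0=5, p1=1, p2=3, p3=5, p4=1, p5=7, p6=0, p7=3)
step 5: fire β:  (p0=5, p1=1, p2=3, p3=5, p4=1, p5=7, p6=0, p7=3) → (p0=5, p1=1, p2=3, p3=2, p4=1, p5=7, p6=2, p7=3)
step 6: fire α:  (p0=5, p1=1, p2=3, p3=2, p4=1, p5=7, p6=2, p7=3) → (p0=7, p1=2, p2=3, p3=5, p4=0, p5=7, p6=0, p7=3)
step 7: fire β:  (p0=7, p1=2, p2=3, p3=5, p4=0, p5=7, p6=0, p7=3) → (p0=7, p1=2, p2=3, p3=2, p4=0, p5=7, p6=2, p7=3)

(p0=7, p1=2, p2=3, p3=2, p4=0, p5=7, p6=2, p7=3)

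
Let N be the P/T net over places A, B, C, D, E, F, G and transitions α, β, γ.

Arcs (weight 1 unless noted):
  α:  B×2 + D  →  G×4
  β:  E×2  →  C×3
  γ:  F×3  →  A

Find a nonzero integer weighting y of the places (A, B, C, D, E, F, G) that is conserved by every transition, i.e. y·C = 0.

Incidence matrix C (rows=places, cols=transitions):
        α    β    γ
    A   0    0    1
    B  -2    0    0
    C   0    3    0
    D  -1    0    0
    E   0   -2    0
    F   0    0   -3
    G   4    0    0

Candidate y = [0, 1, 0, -2, 0, 0, 0]; check y·C column-wise:
  col α: 1·-2 + -2·-1 + 0·4 = 0
  col β: 1·0 + 0·3 + -2·0 + 0·-2 = 0
  col γ: 0·1 + 1·0 + -2·0 + 0·-3 = 0

y = (A:0, B:1, C:0, D:-2, E:0, F:0, G:0)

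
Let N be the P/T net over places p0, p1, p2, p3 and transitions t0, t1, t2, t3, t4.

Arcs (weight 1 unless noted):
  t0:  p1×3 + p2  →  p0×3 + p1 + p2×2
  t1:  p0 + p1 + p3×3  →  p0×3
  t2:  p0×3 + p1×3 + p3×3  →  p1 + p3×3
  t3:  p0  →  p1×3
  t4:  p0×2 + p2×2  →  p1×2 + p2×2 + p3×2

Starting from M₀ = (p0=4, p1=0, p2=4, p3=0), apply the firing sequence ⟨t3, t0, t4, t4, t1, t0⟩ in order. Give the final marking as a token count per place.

(p0=7, p1=2, p2=6, p3=1)

step 1: fire t3:  (p0=4, p1=0, p2=4, p3=0) → (p0=3, p1=3, p2=4, p3=0)
step 2: fire t0:  (p0=3, p1=3, p2=4, p3=0) → (p0=6, p1=1, p2=5, p3=0)
step 3: fire t4:  (p0=6, p1=1, p2=5, p3=0) → (p0=4, p1=3, p2=5, p3=2)
step 4: fire t4:  (p0=4, p1=3, p2=5, p3=2) → (p0=2, p1=5, p2=5, p3=4)
step 5: fire t1:  (p0=2, p1=5, p2=5, p3=4) → (p0=4, p1=4, p2=5, p3=1)
step 6: fire t0:  (p0=4, p1=4, p2=5, p3=1) → (p0=7, p1=2, p2=6, p3=1)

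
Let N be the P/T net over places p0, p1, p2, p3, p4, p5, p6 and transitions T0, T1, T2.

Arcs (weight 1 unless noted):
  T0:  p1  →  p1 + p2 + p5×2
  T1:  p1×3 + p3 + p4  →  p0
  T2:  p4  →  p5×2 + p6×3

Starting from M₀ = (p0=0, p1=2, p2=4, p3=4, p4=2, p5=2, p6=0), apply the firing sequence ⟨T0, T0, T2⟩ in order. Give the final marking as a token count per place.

(p0=0, p1=2, p2=6, p3=4, p4=1, p5=8, p6=3)

step 1: fire T0:  (p0=0, p1=2, p2=4, p3=4, p4=2, p5=2, p6=0) → (p0=0, p1=2, p2=5, p3=4, p4=2, p5=4, p6=0)
step 2: fire T0:  (p0=0, p1=2, p2=5, p3=4, p4=2, p5=4, p6=0) → (p0=0, p1=2, p2=6, p3=4, p4=2, p5=6, p6=0)
step 3: fire T2:  (p0=0, p1=2, p2=6, p3=4, p4=2, p5=6, p6=0) → (p0=0, p1=2, p2=6, p3=4, p4=1, p5=8, p6=3)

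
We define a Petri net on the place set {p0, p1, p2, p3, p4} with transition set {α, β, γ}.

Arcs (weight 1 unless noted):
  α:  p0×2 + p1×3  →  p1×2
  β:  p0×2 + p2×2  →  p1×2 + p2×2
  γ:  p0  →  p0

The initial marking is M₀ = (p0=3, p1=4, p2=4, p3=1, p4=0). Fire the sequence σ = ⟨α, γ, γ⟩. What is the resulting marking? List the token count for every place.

step 1: fire α:  (p0=3, p1=4, p2=4, p3=1, p4=0) → (p0=1, p1=3, p2=4, p3=1, p4=0)
step 2: fire γ:  (p0=1, p1=3, p2=4, p3=1, p4=0) → (p0=1, p1=3, p2=4, p3=1, p4=0)
step 3: fire γ:  (p0=1, p1=3, p2=4, p3=1, p4=0) → (p0=1, p1=3, p2=4, p3=1, p4=0)

(p0=1, p1=3, p2=4, p3=1, p4=0)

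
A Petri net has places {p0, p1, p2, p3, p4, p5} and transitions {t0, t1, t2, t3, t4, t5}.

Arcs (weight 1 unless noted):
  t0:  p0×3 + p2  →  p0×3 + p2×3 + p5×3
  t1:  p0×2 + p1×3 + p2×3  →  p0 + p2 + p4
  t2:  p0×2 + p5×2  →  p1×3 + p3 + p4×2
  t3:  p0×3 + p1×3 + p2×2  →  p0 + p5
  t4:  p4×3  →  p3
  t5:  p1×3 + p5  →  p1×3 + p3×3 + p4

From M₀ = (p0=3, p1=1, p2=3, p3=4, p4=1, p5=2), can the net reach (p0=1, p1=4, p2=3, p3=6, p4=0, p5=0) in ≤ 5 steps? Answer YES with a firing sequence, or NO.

step 1: fire t2:  (p0=3, p1=1, p2=3, p3=4, p4=1, p5=2) → (p0=1, p1=4, p2=3, p3=5, p4=3, p5=0)
step 2: fire t4:  (p0=1, p1=4, p2=3, p3=5, p4=3, p5=0) → (p0=1, p1=4, p2=3, p3=6, p4=0, p5=0)

YES — reachable via ⟨t2, t4⟩ (2 firings)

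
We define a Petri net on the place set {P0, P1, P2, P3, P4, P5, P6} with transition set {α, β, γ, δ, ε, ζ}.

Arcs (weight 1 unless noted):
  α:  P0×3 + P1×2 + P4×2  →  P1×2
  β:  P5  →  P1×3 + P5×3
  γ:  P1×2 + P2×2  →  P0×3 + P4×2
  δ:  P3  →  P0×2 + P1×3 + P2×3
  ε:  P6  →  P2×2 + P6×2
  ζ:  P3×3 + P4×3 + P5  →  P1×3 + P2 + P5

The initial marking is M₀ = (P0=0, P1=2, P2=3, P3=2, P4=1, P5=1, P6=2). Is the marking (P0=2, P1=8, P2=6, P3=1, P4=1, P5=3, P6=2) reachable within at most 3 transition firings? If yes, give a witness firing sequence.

step 1: fire β:  (P0=0, P1=2, P2=3, P3=2, P4=1, P5=1, P6=2) → (P0=0, P1=5, P2=3, P3=2, P4=1, P5=3, P6=2)
step 2: fire δ:  (P0=0, P1=5, P2=3, P3=2, P4=1, P5=3, P6=2) → (P0=2, P1=8, P2=6, P3=1, P4=1, P5=3, P6=2)

YES — reachable via ⟨β, δ⟩ (2 firings)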